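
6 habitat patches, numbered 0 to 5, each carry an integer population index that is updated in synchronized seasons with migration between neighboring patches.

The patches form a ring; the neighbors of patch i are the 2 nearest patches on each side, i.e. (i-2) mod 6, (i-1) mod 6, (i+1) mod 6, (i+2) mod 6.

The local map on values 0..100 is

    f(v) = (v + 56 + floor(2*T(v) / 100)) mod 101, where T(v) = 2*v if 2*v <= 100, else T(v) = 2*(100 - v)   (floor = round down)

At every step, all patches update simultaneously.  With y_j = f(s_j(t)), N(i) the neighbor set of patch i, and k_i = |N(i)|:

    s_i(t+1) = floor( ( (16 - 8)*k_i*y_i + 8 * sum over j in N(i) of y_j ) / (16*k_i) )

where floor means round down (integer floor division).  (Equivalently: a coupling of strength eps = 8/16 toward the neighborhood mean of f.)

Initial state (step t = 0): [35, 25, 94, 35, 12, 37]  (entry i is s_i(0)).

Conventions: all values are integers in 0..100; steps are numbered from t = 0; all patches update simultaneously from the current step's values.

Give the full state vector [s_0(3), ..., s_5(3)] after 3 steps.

Answer: [90, 91, 87, 90, 89, 93]

Derivation:
t=0: [35, 25, 94, 35, 12, 37]
t=1: [82, 81, 66, 82, 74, 88]
t=2: [34, 35, 28, 34, 32, 39]
t=3: [90, 91, 87, 90, 89, 93]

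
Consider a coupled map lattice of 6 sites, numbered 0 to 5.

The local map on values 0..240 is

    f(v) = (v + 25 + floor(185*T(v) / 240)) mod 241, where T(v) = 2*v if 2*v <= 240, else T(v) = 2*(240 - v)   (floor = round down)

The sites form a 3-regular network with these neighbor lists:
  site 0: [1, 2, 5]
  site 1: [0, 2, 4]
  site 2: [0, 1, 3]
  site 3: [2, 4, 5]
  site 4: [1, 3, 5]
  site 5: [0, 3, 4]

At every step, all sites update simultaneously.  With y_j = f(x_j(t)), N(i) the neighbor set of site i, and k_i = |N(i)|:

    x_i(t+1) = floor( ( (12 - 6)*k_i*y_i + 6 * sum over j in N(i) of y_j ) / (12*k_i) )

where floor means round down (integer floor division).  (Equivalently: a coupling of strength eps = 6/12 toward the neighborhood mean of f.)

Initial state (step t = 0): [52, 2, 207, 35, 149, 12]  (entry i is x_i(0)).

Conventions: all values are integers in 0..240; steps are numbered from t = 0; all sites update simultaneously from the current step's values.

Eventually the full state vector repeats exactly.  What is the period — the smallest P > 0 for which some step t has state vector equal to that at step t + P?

Answer: 4
Key observation: The state at step 17, [58, 58, 58, 58, 58, 58], reappears at step 21 — and no state repeats earlier — so the cycle the system enters has period 4.

Derivation:
t=0: [52, 2, 207, 35, 149, 12]
t=1: [99, 60, 70, 84, 69, 84]
t=2: [120, 161, 176, 225, 208, 197]
t=3: [73, 64, 60, 40, 44, 50]
t=4: [191, 180, 175, 140, 145, 154]
t=5: [55, 58, 60, 73, 71, 68]
t=6: [173, 177, 179, 201, 199, 195]
t=7: [57, 56, 55, 47, 48, 49]
t=8: [164, 163, 162, 148, 150, 151]
t=9: [66, 66, 66, 71, 71, 71]
t=10: [194, 194, 194, 202, 202, 202]
t=11: [47, 47, 47, 44, 44, 44]
t=12: [142, 142, 142, 137, 137, 137]
t=13: [77, 77, 77, 78, 78, 78]
t=14: [220, 220, 220, 222, 222, 222]
t=15: [33, 33, 33, 33, 33, 33]
t=16: [108, 108, 108, 108, 108, 108]
t=17: [58, 58, 58, 58, 58, 58]
t=18: [172, 172, 172, 172, 172, 172]
t=19: [60, 60, 60, 60, 60, 60]
t=20: [177, 177, 177, 177, 177, 177]
t=21: [58, 58, 58, 58, 58, 58]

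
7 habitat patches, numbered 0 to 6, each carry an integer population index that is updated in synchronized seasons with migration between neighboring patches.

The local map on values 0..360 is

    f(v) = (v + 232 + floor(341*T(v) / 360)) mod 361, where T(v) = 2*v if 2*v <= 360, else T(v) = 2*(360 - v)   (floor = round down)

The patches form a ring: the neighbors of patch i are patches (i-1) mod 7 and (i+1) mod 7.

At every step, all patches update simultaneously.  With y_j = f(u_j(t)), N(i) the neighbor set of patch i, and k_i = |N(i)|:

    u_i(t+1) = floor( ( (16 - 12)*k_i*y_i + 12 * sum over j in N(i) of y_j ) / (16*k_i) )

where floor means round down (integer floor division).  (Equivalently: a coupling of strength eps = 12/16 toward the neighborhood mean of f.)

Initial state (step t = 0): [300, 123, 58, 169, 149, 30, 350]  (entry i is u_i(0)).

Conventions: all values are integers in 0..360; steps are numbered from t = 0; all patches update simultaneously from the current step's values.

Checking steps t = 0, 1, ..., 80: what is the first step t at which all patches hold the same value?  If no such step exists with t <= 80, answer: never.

Answer: 26
Key observation: Synchronization is absorbing here: once all patches are equal they stay equal, and step 26 is the first all-equal step.

Derivation:
t=0: [300, 123, 58, 169, 149, 30, 350]  (not all equal)
t=1: [245, 177, 229, 217, 329, 282, 285]  (not all equal)
t=2: [203, 260, 229, 316, 311, 283, 311]  (not all equal)
t=3: [225, 214, 308, 300, 281, 280, 184]  (not all equal)
t=4: [97, 235, 175, 287, 295, 198, 251]  (not all equal)
t=5: [289, 148, 243, 188, 188, 234, 143]  (not all equal)
t=6: [292, 310, 204, 140, 143, 200, 309]  (not all equal)
t=7: [279, 181, 208, 178, 179, 213, 183]  (not all equal)
t=8: [97, 123, 21, 18, 16, 21, 121]  (not all equal)
t=9: [205, 222, 264, 284, 285, 260, 221]  (not all equal)
t=10: [267, 210, 323, 304, 306, 324, 211]  (not all equal)
t=11: [81, 217, 172, 273, 273, 171, 217]  (not all equal)
t=12: [294, 131, 251, 195, 194, 250, 130]  (not all equal)
t=13: [258, 294, 182, 134, 134, 181, 293]  (not all equal)
t=14: [298, 204, 212, 172, 172, 213, 204]  (not all equal)
t=15: [78, 110, 6, 5, 4, 6, 109]  (not all equal)
t=16: [164, 176, 225, 246, 246, 223, 175]  (not all equal)
t=17: [99, 265, 219, 339, 339, 218, 265]  (not all equal)
t=18: [275, 271, 300, 289, 289, 301, 271]  (not all equal)
t=19: [309, 299, 297, 290, 289, 297, 298]  (not all equal)
t=20: [283, 282, 288, 291, 291, 289, 282]  (not all equal)
t=21: [299, 297, 295, 293, 292, 295, 297]  (not all equal)
t=22: [286, 287, 288, 290, 289, 289, 287]  (not all equal)
t=23: [296, 296, 294, 294, 293, 294, 295]  (not all equal)
t=24: [288, 288, 289, 290, 290, 289, 289]  (not all equal)
t=25: [294, 294, 294, 293, 293, 293, 294]  (not all equal)
t=26: [290, 290, 290, 290, 290, 290, 290]  (all equal)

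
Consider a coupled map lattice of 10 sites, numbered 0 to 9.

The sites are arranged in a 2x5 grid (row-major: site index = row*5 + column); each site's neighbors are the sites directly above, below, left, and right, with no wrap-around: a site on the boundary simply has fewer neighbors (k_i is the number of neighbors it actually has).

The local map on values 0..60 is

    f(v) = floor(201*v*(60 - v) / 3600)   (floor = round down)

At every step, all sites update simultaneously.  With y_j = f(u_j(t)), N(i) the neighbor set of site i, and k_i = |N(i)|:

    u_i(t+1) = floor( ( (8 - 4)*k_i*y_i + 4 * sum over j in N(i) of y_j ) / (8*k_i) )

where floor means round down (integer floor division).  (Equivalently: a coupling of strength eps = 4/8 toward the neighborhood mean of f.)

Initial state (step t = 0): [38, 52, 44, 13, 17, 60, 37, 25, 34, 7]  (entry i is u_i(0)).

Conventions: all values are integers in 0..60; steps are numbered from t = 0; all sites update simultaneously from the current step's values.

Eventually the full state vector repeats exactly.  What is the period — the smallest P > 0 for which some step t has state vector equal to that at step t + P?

Simulating step by step:
t=0: [38, 52, 44, 13, 17, 60, 37, 25, 34, 7]
t=1: [28, 33, 37, 38, 33, 23, 35, 46, 41, 32]
t=2: [49, 48, 45, 46, 48, 48, 45, 40, 43, 48]
t=3: [31, 33, 37, 35, 32, 32, 36, 41, 38, 34]
t=4: [49, 48, 46, 47, 49, 49, 47, 45, 46, 48]
t=5: [30, 32, 34, 33, 31, 31, 33, 35, 34, 32]
t=6: [50, 49, 49, 49, 49, 49, 49, 48, 49, 49]
t=7: [28, 29, 30, 30, 30, 29, 30, 31, 30, 30]
t=8: [50, 50, 50, 50, 50, 50, 50, 50, 50, 50]
t=9: [27, 27, 27, 27, 27, 27, 27, 27, 27, 27]
t=10: [49, 49, 49, 49, 49, 49, 49, 49, 49, 49]
t=11: [30, 30, 30, 30, 30, 30, 30, 30, 30, 30]
t=12: [50, 50, 50, 50, 50, 50, 50, 50, 50, 50]

Answer: 4
Key observation: The state at step 8, [50, 50, 50, 50, 50, 50, 50, 50, 50, 50], reappears at step 12 — and no state repeats earlier — so the cycle the system enters has period 4.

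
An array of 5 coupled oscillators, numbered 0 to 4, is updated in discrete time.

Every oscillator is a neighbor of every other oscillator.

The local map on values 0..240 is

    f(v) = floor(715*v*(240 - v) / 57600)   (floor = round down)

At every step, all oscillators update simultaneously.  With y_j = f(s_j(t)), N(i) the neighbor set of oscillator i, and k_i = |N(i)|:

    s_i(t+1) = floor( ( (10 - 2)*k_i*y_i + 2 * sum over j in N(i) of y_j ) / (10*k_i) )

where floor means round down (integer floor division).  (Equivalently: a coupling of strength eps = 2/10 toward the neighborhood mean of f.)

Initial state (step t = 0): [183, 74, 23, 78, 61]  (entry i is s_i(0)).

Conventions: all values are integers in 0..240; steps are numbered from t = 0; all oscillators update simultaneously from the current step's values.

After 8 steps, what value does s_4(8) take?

Answer: s_4(8) = 168

Derivation:
t=0: [183, 74, 23, 78, 61]
t=1: [128, 145, 77, 148, 132]
t=2: [175, 169, 158, 169, 174]
t=3: [142, 147, 156, 147, 143]
t=4: [171, 168, 163, 168, 171]
t=5: [146, 149, 153, 149, 146]
t=6: [169, 168, 165, 168, 169]
t=7: [148, 149, 152, 149, 148]
t=8: [168, 168, 166, 168, 168]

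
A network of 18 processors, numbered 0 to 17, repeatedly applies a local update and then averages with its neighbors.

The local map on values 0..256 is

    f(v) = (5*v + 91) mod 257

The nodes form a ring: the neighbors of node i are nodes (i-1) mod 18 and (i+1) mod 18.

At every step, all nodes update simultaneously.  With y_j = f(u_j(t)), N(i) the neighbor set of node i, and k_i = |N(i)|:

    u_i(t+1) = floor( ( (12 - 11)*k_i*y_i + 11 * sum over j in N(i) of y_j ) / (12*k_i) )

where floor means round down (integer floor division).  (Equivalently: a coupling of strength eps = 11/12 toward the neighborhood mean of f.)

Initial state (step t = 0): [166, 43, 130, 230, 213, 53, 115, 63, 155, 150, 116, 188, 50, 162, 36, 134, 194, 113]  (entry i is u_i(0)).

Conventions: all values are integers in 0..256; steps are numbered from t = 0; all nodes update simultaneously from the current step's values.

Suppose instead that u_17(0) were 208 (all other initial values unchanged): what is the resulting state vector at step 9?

Answer: [91, 117, 91, 123, 156, 63, 122, 110, 115, 193, 206, 120, 165, 102, 86, 116, 62, 64]
Key observation: This trace re-runs the system from the modified initial state.

Derivation:
t=0: [166, 43, 130, 230, 213, 53, 115, 63, 155, 150, 116, 188, 50, 162, 36, 134, 194, 208]
t=1: [82, 176, 139, 180, 153, 136, 126, 125, 108, 121, 46, 110, 67, 55, 173, 42, 163, 92]
t=2: [128, 135, 193, 64, 107, 133, 109, 165, 185, 98, 146, 117, 122, 171, 85, 150, 48, 176]
t=3: [225, 133, 188, 77, 190, 127, 187, 180, 117, 140, 109, 122, 170, 101, 112, 40, 129, 150]
t=4: [158, 107, 211, 25, 198, 140, 219, 209, 123, 131, 105, 149, 137, 147, 64, 167, 66, 193]
t=5: [73, 113, 160, 96, 112, 98, 71, 169, 171, 154, 144, 54, 55, 77, 109, 158, 97, 127]
t=6: [178, 158, 101, 122, 68, 155, 122, 180, 131, 106, 92, 76, 157, 124, 160, 93, 152, 137]
t=7: [70, 143, 142, 132, 143, 173, 159, 210, 169, 132, 150, 82, 197, 119, 119, 95, 28, 133]
t=8: [142, 101, 127, 49, 196, 84, 146, 137, 174, 127, 226, 74, 194, 115, 117, 189, 154, 210]
t=9: [91, 117, 91, 123, 156, 63, 122, 110, 115, 193, 206, 120, 165, 102, 86, 116, 62, 64]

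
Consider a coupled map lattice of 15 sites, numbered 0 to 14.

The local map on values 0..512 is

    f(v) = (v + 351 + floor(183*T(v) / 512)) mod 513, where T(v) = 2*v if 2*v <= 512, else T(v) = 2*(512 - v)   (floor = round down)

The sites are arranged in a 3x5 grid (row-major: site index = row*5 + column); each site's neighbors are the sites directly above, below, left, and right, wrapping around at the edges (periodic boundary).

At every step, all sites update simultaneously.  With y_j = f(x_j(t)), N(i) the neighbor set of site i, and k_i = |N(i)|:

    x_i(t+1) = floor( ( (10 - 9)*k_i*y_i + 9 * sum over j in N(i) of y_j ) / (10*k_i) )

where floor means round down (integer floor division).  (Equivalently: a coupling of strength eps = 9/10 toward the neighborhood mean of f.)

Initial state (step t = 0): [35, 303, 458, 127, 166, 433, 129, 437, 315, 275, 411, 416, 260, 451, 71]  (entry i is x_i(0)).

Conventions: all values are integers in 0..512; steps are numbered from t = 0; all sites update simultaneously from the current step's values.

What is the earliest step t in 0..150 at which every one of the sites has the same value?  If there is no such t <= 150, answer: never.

Simulating step by step:
t=0: [35, 303, 458, 127, 166, 433, 129, 437, 315, 275, 411, 416, 260, 451, 71]  (not all equal)
t=1: [279, 282, 247, 248, 286, 274, 290, 249, 253, 301, 376, 245, 323, 280, 285]  (not all equal)
t=2: [289, 273, 275, 273, 280, 291, 273, 277, 274, 281, 280, 290, 269, 279, 291]  (not all equal)
t=3: [283, 283, 281, 282, 284, 283, 283, 281, 282, 284, 285, 281, 282, 282, 283]  (not all equal)
t=4: [284, 284, 284, 284, 284, 284, 284, 284, 284, 284, 284, 284, 284, 284, 284]  (all equal)

Answer: 4
Key observation: Synchronization is absorbing here: once all sites are equal they stay equal, and step 4 is the first all-equal step.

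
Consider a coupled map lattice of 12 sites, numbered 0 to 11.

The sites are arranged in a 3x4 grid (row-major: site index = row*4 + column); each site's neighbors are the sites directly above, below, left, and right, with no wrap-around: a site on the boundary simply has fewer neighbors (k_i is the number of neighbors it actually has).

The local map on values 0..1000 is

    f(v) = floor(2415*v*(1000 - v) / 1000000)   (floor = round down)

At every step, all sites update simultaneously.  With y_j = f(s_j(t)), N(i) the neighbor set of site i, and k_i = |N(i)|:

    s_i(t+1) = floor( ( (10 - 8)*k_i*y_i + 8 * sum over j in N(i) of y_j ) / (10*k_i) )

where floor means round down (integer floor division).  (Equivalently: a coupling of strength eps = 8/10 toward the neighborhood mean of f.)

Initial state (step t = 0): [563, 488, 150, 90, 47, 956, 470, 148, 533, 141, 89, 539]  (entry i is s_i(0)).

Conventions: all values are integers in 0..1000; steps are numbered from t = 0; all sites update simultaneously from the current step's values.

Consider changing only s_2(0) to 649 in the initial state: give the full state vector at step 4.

Simulating step by step:
t=0: [563, 488, 649, 90, 47, 956, 470, 148, 533, 141, 89, 539]
t=1: [403, 452, 483, 381, 367, 341, 350, 433, 280, 297, 437, 319]
t=2: [579, 579, 578, 591, 541, 550, 576, 556, 523, 533, 539, 579]
t=3: [592, 590, 587, 590, 596, 594, 594, 588, 600, 599, 594, 596]
t=4: [582, 583, 583, 584, 581, 581, 583, 582, 580, 580, 581, 583]

Answer: [582, 583, 583, 584, 581, 581, 583, 582, 580, 580, 581, 583]
Key observation: This trace re-runs the system from the modified initial state.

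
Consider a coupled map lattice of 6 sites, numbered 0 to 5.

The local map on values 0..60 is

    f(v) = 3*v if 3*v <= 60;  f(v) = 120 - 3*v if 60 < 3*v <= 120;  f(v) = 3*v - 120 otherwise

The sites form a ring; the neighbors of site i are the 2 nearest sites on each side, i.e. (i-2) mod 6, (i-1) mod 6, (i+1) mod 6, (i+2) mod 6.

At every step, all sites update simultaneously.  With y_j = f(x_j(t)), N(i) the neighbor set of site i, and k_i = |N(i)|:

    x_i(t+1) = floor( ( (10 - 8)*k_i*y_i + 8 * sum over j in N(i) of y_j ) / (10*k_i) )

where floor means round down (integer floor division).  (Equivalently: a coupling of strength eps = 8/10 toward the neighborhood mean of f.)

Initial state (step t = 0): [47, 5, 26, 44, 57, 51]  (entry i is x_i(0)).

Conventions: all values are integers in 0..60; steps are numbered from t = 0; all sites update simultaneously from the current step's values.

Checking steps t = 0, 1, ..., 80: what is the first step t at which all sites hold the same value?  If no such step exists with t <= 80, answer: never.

Answer: 6
Key observation: Synchronization is absorbing here: once all sites are equal they stay equal, and step 6 is the first all-equal step.

Derivation:
t=0: [47, 5, 26, 44, 57, 51]  (not all equal)
t=1: [32, 24, 28, 30, 31, 26]  (not all equal)
t=2: [35, 36, 33, 36, 31, 34]  (not all equal)
t=3: [18, 15, 17, 18, 18, 16]  (not all equal)
t=4: [50, 50, 51, 50, 52, 51]  (not all equal)
t=5: [32, 31, 31, 32, 32, 31]  (not all equal)
t=6: [25, 25, 25, 25, 25, 25]  (all equal)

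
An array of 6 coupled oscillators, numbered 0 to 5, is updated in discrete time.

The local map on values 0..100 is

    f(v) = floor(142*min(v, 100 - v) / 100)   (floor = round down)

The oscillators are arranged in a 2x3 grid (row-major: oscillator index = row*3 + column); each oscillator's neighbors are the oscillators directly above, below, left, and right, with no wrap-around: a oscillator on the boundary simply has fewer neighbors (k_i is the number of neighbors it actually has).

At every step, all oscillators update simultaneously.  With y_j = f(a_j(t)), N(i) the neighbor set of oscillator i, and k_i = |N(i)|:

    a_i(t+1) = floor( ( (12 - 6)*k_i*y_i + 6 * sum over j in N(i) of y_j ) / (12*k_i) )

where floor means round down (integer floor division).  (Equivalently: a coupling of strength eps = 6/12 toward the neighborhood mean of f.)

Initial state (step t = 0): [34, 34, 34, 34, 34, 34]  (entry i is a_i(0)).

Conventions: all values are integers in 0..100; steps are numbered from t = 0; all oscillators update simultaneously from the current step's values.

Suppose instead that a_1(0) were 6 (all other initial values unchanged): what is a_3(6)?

Simulating step by step:
t=0: [34, 6, 34, 34, 34, 34]
t=1: [38, 28, 38, 48, 41, 48]
t=2: [53, 46, 53, 61, 58, 61]
t=3: [63, 64, 63, 58, 58, 58]
t=4: [53, 52, 53, 57, 57, 57]
t=5: [65, 66, 65, 62, 62, 62]
t=6: [49, 49, 49, 52, 52, 52]

Answer: a_3(6) = 52
Key observation: This trace re-runs the system from the modified initial state.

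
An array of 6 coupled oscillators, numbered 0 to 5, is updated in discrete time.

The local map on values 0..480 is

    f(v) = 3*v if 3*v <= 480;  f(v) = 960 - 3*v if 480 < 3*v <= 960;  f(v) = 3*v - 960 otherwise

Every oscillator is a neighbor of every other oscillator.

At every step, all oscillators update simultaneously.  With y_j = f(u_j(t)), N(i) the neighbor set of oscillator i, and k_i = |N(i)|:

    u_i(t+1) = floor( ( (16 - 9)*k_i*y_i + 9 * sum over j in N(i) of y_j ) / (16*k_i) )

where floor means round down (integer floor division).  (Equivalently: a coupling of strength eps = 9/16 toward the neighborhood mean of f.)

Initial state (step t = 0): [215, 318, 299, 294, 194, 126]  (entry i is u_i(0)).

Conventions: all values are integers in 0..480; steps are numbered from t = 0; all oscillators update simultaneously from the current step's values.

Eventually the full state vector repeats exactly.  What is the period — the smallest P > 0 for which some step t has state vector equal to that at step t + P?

Answer: 12
Key observation: The state at step 45, [225, 226, 233, 233, 231, 231], reappears at step 57 — and no state repeats earlier — so the cycle the system enters has period 12.

Derivation:
t=0: [215, 318, 299, 294, 194, 126]
t=1: [239, 138, 157, 162, 259, 259]
t=2: [300, 355, 374, 375, 280, 280]
t=3: [101, 116, 135, 135, 121, 121]
t=4: [344, 359, 377, 377, 364, 364]
t=5: [112, 127, 145, 145, 132, 132]
t=6: [376, 391, 409, 409, 396, 396]
t=7: [208, 223, 241, 241, 228, 228]
t=8: [295, 280, 262, 262, 275, 275]
t=9: [115, 130, 148, 148, 135, 135]
t=10: [385, 400, 418, 418, 405, 405]
t=11: [235, 250, 268, 268, 255, 255]
t=12: [214, 199, 181, 181, 194, 194]
t=13: [358, 373, 391, 391, 378, 378]
t=14: [154, 169, 187, 187, 174, 174]
t=15: [441, 438, 420, 420, 433, 433]
t=16: [342, 339, 321, 321, 334, 334]
t=17: [45, 42, 24, 24, 37, 37]
t=18: [114, 111, 93, 93, 106, 106]
t=19: [321, 318, 300, 300, 313, 313]
t=20: [20, 21, 38, 38, 26, 26]
t=21: [76, 77, 94, 94, 82, 82]
t=22: [244, 245, 262, 262, 250, 250]
t=23: [211, 210, 193, 193, 205, 205]
t=24: [343, 344, 361, 361, 349, 349]
t=25: [85, 86, 103, 103, 91, 91]
t=26: [271, 272, 289, 289, 277, 277]
t=27: [130, 129, 112, 112, 124, 124]
t=28: [373, 372, 355, 355, 367, 367]
t=29: [142, 141, 124, 124, 136, 136]
t=30: [409, 408, 391, 391, 403, 403]
t=31: [250, 249, 232, 232, 244, 244]
t=32: [226, 227, 244, 244, 232, 232]
t=33: [265, 264, 247, 247, 259, 259]
t=34: [181, 182, 199, 199, 187, 187]
t=35: [400, 399, 382, 382, 394, 394]
t=36: [223, 222, 205, 205, 217, 217]
t=37: [307, 308, 325, 325, 313, 313]
t=38: [29, 28, 21, 21, 23, 23]
t=39: [77, 76, 69, 69, 71, 71]
t=40: [221, 220, 213, 213, 215, 215]
t=41: [306, 307, 314, 314, 312, 312]
t=42: [32, 31, 24, 24, 26, 26]
t=43: [86, 85, 78, 78, 80, 80]
t=44: [248, 247, 240, 240, 242, 242]
t=45: [225, 226, 233, 233, 231, 231]
t=46: [275, 274, 267, 267, 269, 269]
t=47: [144, 145, 152, 152, 150, 150]
t=48: [441, 442, 449, 449, 447, 447]
t=49: [372, 373, 380, 380, 378, 378]
t=50: [165, 166, 173, 173, 171, 171]
t=51: [455, 454, 447, 447, 449, 449]
t=52: [395, 394, 387, 387, 389, 389]
t=53: [215, 214, 207, 207, 209, 209]
t=54: [324, 325, 332, 332, 330, 330]
t=55: [21, 22, 29, 29, 27, 27]
t=56: [72, 73, 80, 80, 78, 78]
t=57: [225, 226, 233, 233, 231, 231]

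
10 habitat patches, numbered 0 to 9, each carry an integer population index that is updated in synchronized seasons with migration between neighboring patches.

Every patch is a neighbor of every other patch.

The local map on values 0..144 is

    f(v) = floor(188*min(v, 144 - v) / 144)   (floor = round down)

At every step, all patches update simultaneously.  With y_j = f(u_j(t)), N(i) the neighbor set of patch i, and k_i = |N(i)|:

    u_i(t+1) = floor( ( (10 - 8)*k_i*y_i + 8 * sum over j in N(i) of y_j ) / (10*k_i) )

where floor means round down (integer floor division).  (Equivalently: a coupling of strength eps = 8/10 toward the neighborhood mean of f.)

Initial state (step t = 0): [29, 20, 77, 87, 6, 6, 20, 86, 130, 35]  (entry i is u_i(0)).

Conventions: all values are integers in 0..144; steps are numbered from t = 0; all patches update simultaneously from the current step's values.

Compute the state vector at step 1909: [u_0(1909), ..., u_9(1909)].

Simulating step by step:
t=0: [29, 20, 77, 87, 6, 6, 20, 86, 130, 35]
t=1: [39, 38, 45, 43, 36, 36, 38, 44, 37, 40]
t=2: [51, 51, 52, 51, 50, 50, 51, 51, 50, 51]
t=3: [65, 65, 65, 65, 65, 65, 65, 65, 65, 65]
t=4: [84, 84, 84, 84, 84, 84, 84, 84, 84, 84]
t=5: [78, 78, 78, 78, 78, 78, 78, 78, 78, 78]
t=6: [86, 86, 86, 86, 86, 86, 86, 86, 86, 86]
t=7: [75, 75, 75, 75, 75, 75, 75, 75, 75, 75]
t=8: [90, 90, 90, 90, 90, 90, 90, 90, 90, 90]
t=9: [70, 70, 70, 70, 70, 70, 70, 70, 70, 70]
t=10: [91, 91, 91, 91, 91, 91, 91, 91, 91, 91]
t=11: [69, 69, 69, 69, 69, 69, 69, 69, 69, 69]
t=12: [90, 90, 90, 90, 90, 90, 90, 90, 90, 90]

Answer: [70, 70, 70, 70, 70, 70, 70, 70, 70, 70]
Key observation: The state at step 8, [90, 90, 90, 90, 90, 90, 90, 90, 90, 90], reappears at step 12: the system is in a cycle of period 4 from step 8 on.  Therefore the state at step 1909 equals the state at step 8 + ((1909 - 8) mod 4) = 9, which is [70, 70, 70, 70, 70, 70, 70, 70, 70, 70].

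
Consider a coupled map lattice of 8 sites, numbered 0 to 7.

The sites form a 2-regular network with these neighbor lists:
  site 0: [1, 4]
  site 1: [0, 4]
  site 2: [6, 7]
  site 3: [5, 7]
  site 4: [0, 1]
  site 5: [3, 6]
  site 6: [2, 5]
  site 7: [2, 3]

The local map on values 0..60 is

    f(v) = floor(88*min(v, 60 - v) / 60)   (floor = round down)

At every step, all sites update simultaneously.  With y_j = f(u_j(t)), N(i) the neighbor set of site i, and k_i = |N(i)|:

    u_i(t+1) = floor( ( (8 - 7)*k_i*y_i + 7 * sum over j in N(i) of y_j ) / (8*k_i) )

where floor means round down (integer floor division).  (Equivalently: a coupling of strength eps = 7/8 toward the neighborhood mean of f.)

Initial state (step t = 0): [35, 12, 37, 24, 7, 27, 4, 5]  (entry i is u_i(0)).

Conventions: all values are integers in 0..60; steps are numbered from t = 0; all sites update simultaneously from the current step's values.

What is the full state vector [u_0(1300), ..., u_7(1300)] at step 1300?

Simulating step by step:
t=0: [35, 12, 37, 24, 7, 27, 4, 5]
t=1: [16, 22, 9, 24, 24, 22, 32, 30]
t=2: [32, 29, 38, 37, 28, 37, 24, 26]
t=3: [41, 41, 35, 35, 41, 33, 32, 33]
t=4: [27, 27, 39, 38, 27, 38, 37, 36]
t=5: [39, 39, 33, 33, 39, 32, 31, 31]
t=6: [30, 30, 41, 41, 30, 40, 40, 39]
t=7: [44, 44, 29, 29, 44, 28, 28, 27]
t=8: [23, 23, 40, 40, 23, 41, 41, 41]
t=9: [33, 33, 27, 27, 33, 27, 27, 28]
t=10: [39, 39, 39, 39, 39, 39, 39, 39]
t=11: [30, 30, 30, 30, 30, 30, 30, 30]
t=12: [44, 44, 44, 44, 44, 44, 44, 44]
t=13: [23, 23, 23, 23, 23, 23, 23, 23]
t=14: [33, 33, 33, 33, 33, 33, 33, 33]
t=15: [39, 39, 39, 39, 39, 39, 39, 39]

Answer: [39, 39, 39, 39, 39, 39, 39, 39]
Key observation: The state at step 10, [39, 39, 39, 39, 39, 39, 39, 39], reappears at step 15: the system is in a cycle of period 5 from step 10 on.  Therefore the state at step 1300 equals the state at step 10 + ((1300 - 10) mod 5) = 10, which is [39, 39, 39, 39, 39, 39, 39, 39].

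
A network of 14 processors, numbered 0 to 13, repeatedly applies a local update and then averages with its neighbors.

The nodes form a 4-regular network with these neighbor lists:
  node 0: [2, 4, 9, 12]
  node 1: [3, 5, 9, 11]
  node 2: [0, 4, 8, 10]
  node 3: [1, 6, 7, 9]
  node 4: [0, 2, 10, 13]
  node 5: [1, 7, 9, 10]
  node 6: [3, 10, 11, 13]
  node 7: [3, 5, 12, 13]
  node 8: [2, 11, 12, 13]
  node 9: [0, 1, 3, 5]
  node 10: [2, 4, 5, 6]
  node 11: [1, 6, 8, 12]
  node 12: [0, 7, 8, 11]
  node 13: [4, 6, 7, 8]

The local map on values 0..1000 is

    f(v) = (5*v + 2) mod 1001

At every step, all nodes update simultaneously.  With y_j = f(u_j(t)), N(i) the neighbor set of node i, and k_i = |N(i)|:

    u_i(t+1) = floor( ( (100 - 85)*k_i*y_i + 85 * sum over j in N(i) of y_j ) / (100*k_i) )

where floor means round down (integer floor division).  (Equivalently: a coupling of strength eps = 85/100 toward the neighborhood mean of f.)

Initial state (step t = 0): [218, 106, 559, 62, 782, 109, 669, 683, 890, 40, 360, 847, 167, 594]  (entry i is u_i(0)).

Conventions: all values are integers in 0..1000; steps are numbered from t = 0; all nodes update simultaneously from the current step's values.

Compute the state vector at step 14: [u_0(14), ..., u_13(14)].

Answer: [376, 382, 133, 589, 310, 531, 390, 516, 415, 359, 155, 374, 306, 381]

Derivation:
t=0: [218, 106, 559, 62, 782, 109, 669, 683, 890, 40, 360, 847, 167, 594]
t=1: [596, 354, 597, 363, 700, 496, 543, 628, 669, 345, 671, 494, 377, 594]
t=2: [804, 645, 610, 621, 773, 494, 661, 690, 755, 756, 622, 647, 543, 506]
t=3: [514, 370, 382, 388, 279, 402, 253, 453, 440, 290, 374, 463, 420, 587]
t=4: [480, 492, 569, 530, 757, 519, 690, 461, 510, 571, 467, 348, 301, 379]
t=5: [695, 672, 566, 537, 643, 504, 624, 608, 717, 575, 618, 528, 500, 578]
t=6: [585, 631, 413, 398, 517, 367, 507, 557, 695, 564, 370, 427, 444, 336]
t=7: [497, 614, 612, 636, 623, 680, 645, 697, 305, 740, 557, 314, 525, 607]
t=8: [390, 403, 414, 340, 306, 492, 367, 335, 352, 345, 286, 392, 532, 291]
t=9: [564, 607, 578, 583, 485, 461, 667, 585, 570, 560, 467, 626, 810, 664]
t=10: [582, 461, 649, 582, 566, 490, 410, 475, 422, 560, 465, 288, 586, 586]
t=11: [732, 598, 498, 461, 636, 451, 561, 740, 557, 667, 383, 362, 529, 429]
t=12: [449, 510, 613, 646, 496, 662, 583, 391, 562, 519, 504, 806, 724, 546]
t=13: [410, 329, 446, 675, 403, 603, 457, 544, 427, 372, 453, 619, 526, 781]
t=14: [376, 382, 133, 589, 310, 531, 390, 516, 415, 359, 155, 374, 306, 381]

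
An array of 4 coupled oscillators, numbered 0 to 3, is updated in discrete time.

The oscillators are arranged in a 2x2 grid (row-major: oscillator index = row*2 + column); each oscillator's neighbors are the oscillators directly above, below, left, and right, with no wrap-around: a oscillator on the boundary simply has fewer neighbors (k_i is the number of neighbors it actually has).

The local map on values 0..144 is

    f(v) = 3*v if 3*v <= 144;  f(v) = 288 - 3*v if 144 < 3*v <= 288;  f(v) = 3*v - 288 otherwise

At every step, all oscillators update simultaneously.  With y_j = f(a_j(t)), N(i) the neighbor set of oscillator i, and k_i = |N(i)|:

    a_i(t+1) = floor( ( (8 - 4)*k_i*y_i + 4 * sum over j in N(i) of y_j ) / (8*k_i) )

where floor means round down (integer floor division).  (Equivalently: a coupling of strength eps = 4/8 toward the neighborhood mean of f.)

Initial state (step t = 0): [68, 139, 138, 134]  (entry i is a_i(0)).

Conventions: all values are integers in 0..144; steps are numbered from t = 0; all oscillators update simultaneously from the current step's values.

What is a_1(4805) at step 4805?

Simulating step by step:
t=0: [68, 139, 138, 134]
t=1: [105, 114, 112, 120]
t=2: [39, 51, 48, 61]
t=3: [128, 123, 127, 122]
t=4: [91, 84, 90, 82]
t=5: [21, 32, 23, 34]
t=6: [72, 89, 75, 92]
t=7: [57, 31, 52, 27]
t=8: [114, 96, 115, 96]
t=9: [41, 13, 42, 14]
t=10: [102, 60, 104, 62]
t=11: [42, 84, 42, 84]
t=12: [103, 58, 103, 58]
t=13: [44, 90, 44, 90]
t=14: [103, 46, 103, 46]
t=15: [50, 108, 50, 108]
t=16: [112, 61, 112, 61]
t=17: [62, 90, 62, 90]
t=18: [81, 39, 81, 39]
t=19: [63, 99, 63, 99]
t=20: [76, 31, 76, 31]
t=21: [68, 84, 68, 84]
t=22: [72, 48, 72, 48]
t=23: [90, 126, 90, 126]
t=24: [36, 72, 36, 72]
t=25: [99, 81, 99, 81]
t=26: [18, 36, 18, 36]
t=27: [67, 94, 67, 94]
t=28: [66, 26, 66, 26]
t=29: [87, 81, 87, 81]
t=30: [31, 40, 31, 40]
t=31: [99, 113, 99, 113]
t=32: [19, 40, 19, 40]
t=33: [72, 104, 72, 104]
t=34: [60, 36, 60, 36]
t=35: [108, 108, 108, 108]
t=36: [36, 36, 36, 36]
t=37: [108, 108, 108, 108]

Answer: a_1(4805) = 108
Key observation: The state at step 35, [108, 108, 108, 108], reappears at step 37: the system is in a cycle of period 2 from step 35 on.  Therefore the state at step 4805 equals the state at step 35 + ((4805 - 35) mod 2) = 35, which is [108, 108, 108, 108].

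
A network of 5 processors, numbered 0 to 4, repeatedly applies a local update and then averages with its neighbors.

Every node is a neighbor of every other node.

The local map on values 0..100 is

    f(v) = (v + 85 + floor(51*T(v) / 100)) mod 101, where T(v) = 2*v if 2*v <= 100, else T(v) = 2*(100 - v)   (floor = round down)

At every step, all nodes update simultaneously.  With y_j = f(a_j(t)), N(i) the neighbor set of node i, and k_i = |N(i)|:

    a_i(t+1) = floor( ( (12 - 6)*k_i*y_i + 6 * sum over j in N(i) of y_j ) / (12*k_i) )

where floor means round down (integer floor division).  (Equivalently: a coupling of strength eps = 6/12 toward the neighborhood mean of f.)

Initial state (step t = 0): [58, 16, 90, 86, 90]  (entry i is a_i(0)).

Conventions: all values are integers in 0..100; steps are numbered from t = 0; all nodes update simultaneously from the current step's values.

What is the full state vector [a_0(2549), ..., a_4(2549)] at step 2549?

Answer: [84, 84, 84, 84, 84]
Key observation: The state at step 2, [84, 84, 84, 84, 84], reappears at step 3: the system is in a cycle of period 1 from step 2 on.  Therefore the state at step 2549 equals the state at step 2 + ((2549 - 2) mod 1) = 2, which is [84, 84, 84, 84, 84].

Derivation:
t=0: [58, 16, 90, 86, 90]
t=1: [75, 50, 75, 75, 75]
t=2: [84, 84, 84, 84, 84]
t=3: [84, 84, 84, 84, 84]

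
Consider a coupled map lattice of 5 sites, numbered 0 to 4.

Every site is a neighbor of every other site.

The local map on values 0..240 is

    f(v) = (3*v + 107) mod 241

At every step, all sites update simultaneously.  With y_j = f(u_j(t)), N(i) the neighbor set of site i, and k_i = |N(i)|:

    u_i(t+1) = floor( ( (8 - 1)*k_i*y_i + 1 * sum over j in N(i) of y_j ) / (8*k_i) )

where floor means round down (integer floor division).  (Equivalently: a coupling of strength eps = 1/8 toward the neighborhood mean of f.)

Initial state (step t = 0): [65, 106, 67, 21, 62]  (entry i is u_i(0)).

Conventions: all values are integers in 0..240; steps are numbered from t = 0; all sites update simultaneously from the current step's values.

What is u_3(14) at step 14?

Simulating step by step:
t=0: [65, 106, 67, 21, 62]
t=1: [68, 171, 73, 160, 60]
t=2: [72, 130, 85, 102, 52]
t=3: [82, 25, 114, 158, 31]
t=4: [119, 178, 200, 108, 193]
t=5: [219, 165, 221, 191, 203]
t=6: [54, 121, 59, 187, 217]
t=7: [39, 209, 52, 173, 45]
t=8: [201, 21, 31, 134, 13]
t=9: [216, 167, 192, 46, 147]
t=10: [40, 119, 183, 16, 69]
t=11: [218, 214, 173, 157, 88]
t=12: [45, 35, 135, 94, 123]
t=13: [20, 198, 44, 144, 217]
t=14: [163, 207, 224, 70, 51]

Answer: u_3(14) = 70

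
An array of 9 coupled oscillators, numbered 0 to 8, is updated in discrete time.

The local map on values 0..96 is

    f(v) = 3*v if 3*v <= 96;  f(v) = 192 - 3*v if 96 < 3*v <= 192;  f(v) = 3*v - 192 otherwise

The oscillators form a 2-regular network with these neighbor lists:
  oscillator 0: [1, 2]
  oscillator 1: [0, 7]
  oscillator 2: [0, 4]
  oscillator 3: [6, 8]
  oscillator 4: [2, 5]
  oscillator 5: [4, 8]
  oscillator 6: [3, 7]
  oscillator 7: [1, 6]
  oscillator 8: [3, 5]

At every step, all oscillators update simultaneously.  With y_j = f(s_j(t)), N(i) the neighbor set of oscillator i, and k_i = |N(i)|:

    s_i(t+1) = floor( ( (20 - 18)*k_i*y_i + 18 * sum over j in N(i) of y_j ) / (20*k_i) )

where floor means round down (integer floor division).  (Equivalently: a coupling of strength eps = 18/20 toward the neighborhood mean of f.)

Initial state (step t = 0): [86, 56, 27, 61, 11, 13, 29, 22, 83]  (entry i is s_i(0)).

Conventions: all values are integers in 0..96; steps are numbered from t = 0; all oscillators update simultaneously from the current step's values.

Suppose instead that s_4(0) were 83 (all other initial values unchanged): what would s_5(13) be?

Simulating step by step:
t=0: [86, 56, 27, 61, 83, 13, 29, 22, 83]
t=1: [53, 61, 63, 65, 59, 55, 42, 56, 27]
t=2: [8, 26, 21, 66, 15, 45, 18, 36, 21]
t=3: [65, 56, 37, 53, 58, 54, 45, 67, 34]
t=4: [47, 7, 17, 69, 51, 51, 24, 37, 37]
t=5: [37, 61, 45, 70, 44, 57, 50, 49, 32]
t=6: [37, 57, 69, 63, 41, 72, 32, 27, 27]
t=7: [24, 75, 69, 79, 24, 69, 47, 60, 20]
t=8: [28, 41, 66, 54, 20, 60, 30, 39, 33]
t=9: [42, 78, 65, 85, 14, 70, 56, 79, 28]
t=10: [26, 54, 48, 54, 13, 58, 51, 34, 44]
t=11: [42, 78, 57, 47, 33, 46, 57, 40, 27]
t=12: [34, 66, 73, 51, 43, 83, 57, 35, 55]
t=13: [23, 80, 71, 25, 44, 46, 58, 20, 45]

Answer: s_5(13) = 46
Key observation: This trace re-runs the system from the modified initial state.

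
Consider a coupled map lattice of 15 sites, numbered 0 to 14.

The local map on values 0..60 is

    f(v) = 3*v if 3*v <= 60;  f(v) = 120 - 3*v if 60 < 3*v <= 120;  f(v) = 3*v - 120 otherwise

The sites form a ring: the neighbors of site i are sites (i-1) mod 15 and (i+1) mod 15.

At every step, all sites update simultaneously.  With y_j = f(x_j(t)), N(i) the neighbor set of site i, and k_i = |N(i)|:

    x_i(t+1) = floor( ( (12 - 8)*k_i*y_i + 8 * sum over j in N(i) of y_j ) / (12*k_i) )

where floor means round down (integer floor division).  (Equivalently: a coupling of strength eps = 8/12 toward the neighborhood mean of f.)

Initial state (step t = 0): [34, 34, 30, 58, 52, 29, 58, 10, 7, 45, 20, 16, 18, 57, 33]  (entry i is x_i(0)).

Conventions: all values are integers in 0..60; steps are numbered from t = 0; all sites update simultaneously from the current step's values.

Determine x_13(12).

Answer: x_13(12) = 32

Derivation:
t=0: [34, 34, 30, 58, 52, 29, 58, 10, 7, 45, 20, 16, 18, 57, 33]
t=1: [19, 22, 34, 40, 41, 41, 39, 35, 22, 32, 41, 54, 51, 42, 30]
t=2: [47, 43, 24, 7, 2, 3, 7, 24, 31, 27, 23, 26, 27, 23, 31]
t=3: [19, 26, 26, 25, 12, 12, 26, 32, 38, 39, 44, 44, 44, 39, 33]
t=4: [40, 47, 43, 41, 39, 38, 34, 24, 11, 7, 9, 12, 9, 12, 27]
t=5: [20, 10, 11, 5, 4, 9, 24, 33, 34, 27, 28, 30, 33, 34, 25]
t=6: [45, 41, 26, 20, 18, 29, 32, 29, 26, 31, 35, 29, 23, 28, 41]
t=7: [7, 20, 35, 52, 49, 37, 30, 33, 34, 28, 25, 33, 40, 30, 18]
t=8: [45, 32, 37, 26, 24, 22, 20, 23, 25, 33, 34, 22, 17, 28, 35]
t=9: [18, 16, 25, 33, 48, 54, 55, 52, 39, 28, 31, 41, 47, 34, 22]
t=10: [52, 49, 38, 30, 29, 37, 41, 28, 25, 22, 22, 17, 14, 31, 42]
t=11: [23, 23, 21, 23, 24, 15, 16, 28, 45, 51, 53, 49, 40, 25, 23]
t=12: [51, 53, 53, 52, 48, 47, 43, 33, 28, 29, 33, 22, 24, 32, 49]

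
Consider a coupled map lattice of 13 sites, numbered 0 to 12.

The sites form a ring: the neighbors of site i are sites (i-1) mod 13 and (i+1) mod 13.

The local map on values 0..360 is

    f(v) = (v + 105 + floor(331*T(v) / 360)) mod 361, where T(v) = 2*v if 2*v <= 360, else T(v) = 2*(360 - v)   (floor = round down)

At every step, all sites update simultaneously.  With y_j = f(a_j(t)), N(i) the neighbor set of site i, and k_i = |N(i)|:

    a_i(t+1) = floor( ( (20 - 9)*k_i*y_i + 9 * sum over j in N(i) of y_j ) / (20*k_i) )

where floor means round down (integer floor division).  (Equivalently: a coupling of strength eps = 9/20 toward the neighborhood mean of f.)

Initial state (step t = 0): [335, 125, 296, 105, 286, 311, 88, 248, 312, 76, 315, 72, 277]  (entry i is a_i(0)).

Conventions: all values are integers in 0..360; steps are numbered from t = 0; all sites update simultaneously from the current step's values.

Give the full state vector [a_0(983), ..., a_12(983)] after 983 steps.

Simulating step by step:
t=0: [335, 125, 296, 105, 286, 311, 88, 248, 312, 76, 315, 72, 277]
t=1: [129, 117, 117, 95, 133, 196, 271, 220, 195, 240, 219, 240, 192]
t=2: [132, 83, 61, 51, 123, 199, 201, 216, 228, 216, 213, 217, 204]
t=3: [194, 276, 285, 220, 160, 205, 234, 224, 218, 222, 225, 226, 205]
t=4: [225, 187, 180, 203, 211, 220, 216, 217, 220, 219, 217, 220, 231]
t=5: [223, 243, 249, 237, 228, 223, 223, 222, 221, 222, 222, 219, 215]
t=6: [215, 204, 200, 206, 213, 217, 218, 219, 219, 219, 219, 222, 222]
t=7: [225, 232, 235, 232, 227, 223, 222, 222, 222, 222, 221, 219, 220]
t=8: [216, 211, 209, 211, 214, 217, 218, 219, 219, 219, 220, 221, 220]
t=9: [224, 227, 229, 228, 225, 223, 222, 222, 222, 221, 221, 220, 221]
t=10: [217, 215, 213, 214, 216, 218, 218, 219, 219, 219, 220, 220, 219]
t=11: [223, 225, 226, 225, 224, 223, 222, 222, 222, 221, 221, 221, 222]
t=12: [218, 217, 216, 217, 217, 218, 218, 219, 219, 219, 220, 219, 219]
t=13: [222, 223, 223, 223, 223, 223, 222, 222, 222, 221, 221, 221, 222]
t=14: [218, 218, 218, 218, 218, 218, 218, 219, 219, 219, 220, 219, 219]
t=15: [222, 223, 223, 223, 223, 223, 222, 222, 222, 221, 221, 221, 222]

Answer: [222, 223, 223, 223, 223, 223, 222, 222, 222, 221, 221, 221, 222]
Key observation: The state at step 13, [222, 223, 223, 223, 223, 223, 222, 222, 222, 221, 221, 221, 222], reappears at step 15: the system is in a cycle of period 2 from step 13 on.  Therefore the state at step 983 equals the state at step 13 + ((983 - 13) mod 2) = 13, which is [222, 223, 223, 223, 223, 223, 222, 222, 222, 221, 221, 221, 222].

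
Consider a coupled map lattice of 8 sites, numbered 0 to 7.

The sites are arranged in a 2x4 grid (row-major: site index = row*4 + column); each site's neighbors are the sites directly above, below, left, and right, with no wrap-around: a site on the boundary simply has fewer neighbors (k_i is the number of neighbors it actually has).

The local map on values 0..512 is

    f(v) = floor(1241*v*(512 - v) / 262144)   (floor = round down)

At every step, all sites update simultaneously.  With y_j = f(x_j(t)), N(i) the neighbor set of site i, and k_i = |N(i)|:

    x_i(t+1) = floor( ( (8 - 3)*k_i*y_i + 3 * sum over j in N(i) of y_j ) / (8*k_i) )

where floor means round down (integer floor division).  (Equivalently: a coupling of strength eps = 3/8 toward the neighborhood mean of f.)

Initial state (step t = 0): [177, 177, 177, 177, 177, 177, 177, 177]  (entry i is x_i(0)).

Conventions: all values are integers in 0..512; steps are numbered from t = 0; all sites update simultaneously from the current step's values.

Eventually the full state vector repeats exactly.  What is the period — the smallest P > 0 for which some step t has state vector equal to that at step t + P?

Answer: 2
Key observation: The state at step 5, [300, 300, 300, 300, 300, 300, 300, 300], reappears at step 7 — and no state repeats earlier — so the cycle the system enters has period 2.

Derivation:
t=0: [177, 177, 177, 177, 177, 177, 177, 177]
t=1: [280, 280, 280, 280, 280, 280, 280, 280]
t=2: [307, 307, 307, 307, 307, 307, 307, 307]
t=3: [297, 297, 297, 297, 297, 297, 297, 297]
t=4: [302, 302, 302, 302, 302, 302, 302, 302]
t=5: [300, 300, 300, 300, 300, 300, 300, 300]
t=6: [301, 301, 301, 301, 301, 301, 301, 301]
t=7: [300, 300, 300, 300, 300, 300, 300, 300]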